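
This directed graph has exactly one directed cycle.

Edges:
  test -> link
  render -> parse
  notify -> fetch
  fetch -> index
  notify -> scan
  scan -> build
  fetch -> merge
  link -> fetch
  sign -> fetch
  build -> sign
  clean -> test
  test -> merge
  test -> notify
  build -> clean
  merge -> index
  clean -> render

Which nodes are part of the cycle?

DFS with gray/black marking from notify:
notify gray
  scan gray
    build gray
      clean gray
        render gray
          parse gray
          parse black
        render black
        test gray
          merge gray
            index gray
            index black
          merge black
          test→notify: notify is gray → back edge
Back edge closes the cycle notify → scan → build → clean → test → notify; its vertices are {scan, test, build, clean, notify}.

scan, test, build, clean, notify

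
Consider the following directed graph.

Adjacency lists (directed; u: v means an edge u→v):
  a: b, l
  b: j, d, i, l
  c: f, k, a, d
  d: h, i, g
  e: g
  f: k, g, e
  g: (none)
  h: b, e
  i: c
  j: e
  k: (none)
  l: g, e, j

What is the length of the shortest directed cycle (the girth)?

For each vertex v, BFS finds the shortest path from v back to v.
The shortest such closed walk is i → c → d → i, length 3.

3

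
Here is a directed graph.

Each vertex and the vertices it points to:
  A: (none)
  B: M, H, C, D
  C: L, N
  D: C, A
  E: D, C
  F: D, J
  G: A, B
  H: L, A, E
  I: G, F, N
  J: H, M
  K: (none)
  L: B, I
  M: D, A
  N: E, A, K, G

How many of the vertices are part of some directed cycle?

12

A vertex is on a directed cycle iff it belongs to a strongly connected component of size ≥ 2 (or has a self-loop).
The vertices on cycles are {B, C, D, E, F, G, H, I, J, L, M, N} — 12 in total.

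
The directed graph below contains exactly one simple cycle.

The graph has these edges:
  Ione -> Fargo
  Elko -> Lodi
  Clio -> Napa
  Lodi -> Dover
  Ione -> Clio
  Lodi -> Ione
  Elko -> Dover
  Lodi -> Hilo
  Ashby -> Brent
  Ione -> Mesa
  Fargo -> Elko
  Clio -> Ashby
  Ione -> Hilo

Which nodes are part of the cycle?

DFS with gray/black marking from Ione:
Ione gray
  Hilo gray
  Hilo black
  Fargo gray
    Elko gray
      Dover gray
      Dover black
      Lodi gray
        Lodi→Hilo: Hilo black — skip
        Lodi→Dover: Dover black — skip
        Lodi→Ione: Ione is gray → back edge
Back edge closes the cycle Ione → Fargo → Elko → Lodi → Ione; its vertices are {Elko, Ione, Lodi, Fargo}.

Elko, Ione, Lodi, Fargo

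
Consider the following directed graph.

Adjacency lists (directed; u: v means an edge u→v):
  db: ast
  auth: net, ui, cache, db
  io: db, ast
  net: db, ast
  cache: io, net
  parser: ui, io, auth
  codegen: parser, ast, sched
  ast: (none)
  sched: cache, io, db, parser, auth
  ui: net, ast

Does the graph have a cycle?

DFS with white/gray/black marking, starting from auth:
auth gray
  net gray
    db gray
      ast gray
      ast black
    db black
    net→ast: ast black — skip
  net black
  ui gray
    ui→net: net black — skip
    ui→ast: ast black — skip
  ui black
  cache gray
    io gray
      io→db: db black — skip
      io→ast: ast black — skip
    io black
    cache→net: net black — skip
  cache black
  auth→db: db black — skip
auth black
parser gray
  parser→ui: ui black — skip
  parser→io: io black — skip
  parser→auth: auth black — skip
parser black
codegen gray
  codegen→parser: parser black — skip
  codegen→ast: ast black — skip
  sched gray
    sched→cache: cache black — skip
    sched→io: io black — skip
    sched→db: db black — skip
    sched→parser: parser black — skip
    sched→auth: auth black — skip
  sched black
codegen black
Every edge goes to a white or black vertex — no back edge, so the graph is acyclic.

No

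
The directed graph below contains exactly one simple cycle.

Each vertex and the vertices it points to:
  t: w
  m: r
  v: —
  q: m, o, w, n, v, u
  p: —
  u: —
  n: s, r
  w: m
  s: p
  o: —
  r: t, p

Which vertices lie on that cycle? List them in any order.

m, r, t, w

DFS with gray/black marking from m:
m gray
  r gray
    t gray
      w gray
        w→m: m is gray → back edge
Back edge closes the cycle m → r → t → w → m; its vertices are {m, r, t, w}.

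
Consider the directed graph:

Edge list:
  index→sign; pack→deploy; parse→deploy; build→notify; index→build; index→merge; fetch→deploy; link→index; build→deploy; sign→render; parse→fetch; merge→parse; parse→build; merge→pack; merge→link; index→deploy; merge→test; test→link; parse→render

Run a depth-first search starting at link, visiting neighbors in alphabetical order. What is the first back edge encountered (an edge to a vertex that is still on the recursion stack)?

DFS from link (visiting neighbors in alphabetical order); mark gray on enter, black on exit:
link gray
  index gray
    build gray
      deploy gray
      deploy black
      notify gray
      notify black
    build black
    index→deploy: deploy black — skip
    merge gray
      merge→link: link is gray → back edge
First back edge: merge → link.

merge→link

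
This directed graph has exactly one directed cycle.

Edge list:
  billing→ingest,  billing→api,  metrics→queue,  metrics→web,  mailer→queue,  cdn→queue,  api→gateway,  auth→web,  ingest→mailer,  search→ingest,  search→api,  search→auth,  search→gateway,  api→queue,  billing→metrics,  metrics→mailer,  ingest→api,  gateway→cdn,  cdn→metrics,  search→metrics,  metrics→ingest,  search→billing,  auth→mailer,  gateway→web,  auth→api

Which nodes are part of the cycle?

api, cdn, ingest, gateway, metrics

DFS with gray/black marking from gateway:
gateway gray
  web gray
  web black
  cdn gray
    metrics gray
      mailer gray
        queue gray
        queue black
      mailer black
      metrics→queue: queue black — skip
      metrics→web: web black — skip
      ingest gray
        api gray
          api→gateway: gateway is gray → back edge
Back edge closes the cycle gateway → cdn → metrics → ingest → api → gateway; its vertices are {api, cdn, ingest, gateway, metrics}.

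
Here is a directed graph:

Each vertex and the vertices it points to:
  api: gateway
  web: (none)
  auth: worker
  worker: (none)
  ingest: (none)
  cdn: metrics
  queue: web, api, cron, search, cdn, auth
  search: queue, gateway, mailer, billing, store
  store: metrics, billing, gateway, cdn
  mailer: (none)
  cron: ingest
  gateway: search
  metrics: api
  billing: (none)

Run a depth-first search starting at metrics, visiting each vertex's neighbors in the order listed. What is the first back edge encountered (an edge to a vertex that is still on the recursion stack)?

queue→api

DFS from metrics (visiting each vertex's neighbors in the order listed); mark gray on enter, black on exit:
metrics gray
  api gray
    gateway gray
      search gray
        queue gray
          web gray
          web black
          queue→api: api is gray → back edge
First back edge: queue → api.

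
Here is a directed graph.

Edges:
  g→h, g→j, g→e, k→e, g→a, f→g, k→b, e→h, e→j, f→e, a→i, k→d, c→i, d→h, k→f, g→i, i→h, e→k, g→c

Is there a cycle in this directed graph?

DFS with white/gray/black marking, starting from a:
a gray
  i gray
    h gray
    h black
  i black
a black
f gray
  g gray
    g→h: h black — skip
    g→a: a black — skip
    g→i: i black — skip
    c gray
      c→i: i black — skip
    c black
    e gray
      j gray
      j black
      e→h: h black — skip
      k gray
        k→f: f is gray → back edge
Back edge found, so a cycle exists: f → g → e → k → f.

Yes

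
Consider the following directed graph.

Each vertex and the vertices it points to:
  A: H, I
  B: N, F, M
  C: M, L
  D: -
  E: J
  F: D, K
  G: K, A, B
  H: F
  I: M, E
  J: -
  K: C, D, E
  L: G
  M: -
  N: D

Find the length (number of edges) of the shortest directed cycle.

For each vertex v, BFS finds the shortest path from v back to v.
The shortest such closed walk is G → K → C → L → G, length 4.

4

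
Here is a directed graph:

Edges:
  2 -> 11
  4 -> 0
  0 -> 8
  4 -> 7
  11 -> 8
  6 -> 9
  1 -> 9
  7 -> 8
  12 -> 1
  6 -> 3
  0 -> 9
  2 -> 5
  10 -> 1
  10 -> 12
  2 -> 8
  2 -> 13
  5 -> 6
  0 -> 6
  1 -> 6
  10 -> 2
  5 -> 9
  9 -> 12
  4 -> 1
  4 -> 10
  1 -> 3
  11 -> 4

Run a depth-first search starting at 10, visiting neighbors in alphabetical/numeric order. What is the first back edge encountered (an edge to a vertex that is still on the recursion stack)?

12->1

DFS from 10 (visiting neighbors in alphabetical/numeric order); mark gray on enter, black on exit:
10 gray
  1 gray
    3 gray
    3 black
    6 gray
      6→3: 3 black — skip
      9 gray
        12 gray
          12→1: 1 is gray → back edge
First back edge: 12 → 1.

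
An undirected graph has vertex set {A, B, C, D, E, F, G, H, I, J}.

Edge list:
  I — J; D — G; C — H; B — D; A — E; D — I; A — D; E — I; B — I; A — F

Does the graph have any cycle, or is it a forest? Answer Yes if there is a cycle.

DFS, tracking each vertex's parent; an edge to a visited non-parent vertex closes a cycle.
Start from J:
visit J (parent –)
  visit I (parent J)
    visit E (parent I)
      visit A (parent E)
        visit D (parent A)
          visit G (parent D)
            G–D: parent, skip
          D–I: I visited and ≠ parent → cycle
Cycle: I – E – A – D – I.

Yes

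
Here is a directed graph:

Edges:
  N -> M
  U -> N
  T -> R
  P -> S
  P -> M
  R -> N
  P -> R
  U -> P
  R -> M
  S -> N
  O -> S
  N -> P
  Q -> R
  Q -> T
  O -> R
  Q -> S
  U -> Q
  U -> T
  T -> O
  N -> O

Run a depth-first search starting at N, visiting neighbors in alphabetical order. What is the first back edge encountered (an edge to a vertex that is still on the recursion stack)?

R->N

DFS from N (visiting neighbors in alphabetical order); mark gray on enter, black on exit:
N gray
  M gray
  M black
  O gray
    R gray
      R→M: M black — skip
      R→N: N is gray → back edge
First back edge: R → N.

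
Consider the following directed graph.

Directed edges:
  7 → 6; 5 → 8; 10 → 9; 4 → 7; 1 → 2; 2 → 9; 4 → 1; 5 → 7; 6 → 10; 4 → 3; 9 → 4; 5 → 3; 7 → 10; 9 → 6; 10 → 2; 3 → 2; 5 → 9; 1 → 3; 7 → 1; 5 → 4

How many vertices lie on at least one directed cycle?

8

A vertex is on a directed cycle iff it belongs to a strongly connected component of size ≥ 2 (or has a self-loop).
The vertices on cycles are {1, 2, 3, 4, 6, 7, 9, 10} — 8 in total.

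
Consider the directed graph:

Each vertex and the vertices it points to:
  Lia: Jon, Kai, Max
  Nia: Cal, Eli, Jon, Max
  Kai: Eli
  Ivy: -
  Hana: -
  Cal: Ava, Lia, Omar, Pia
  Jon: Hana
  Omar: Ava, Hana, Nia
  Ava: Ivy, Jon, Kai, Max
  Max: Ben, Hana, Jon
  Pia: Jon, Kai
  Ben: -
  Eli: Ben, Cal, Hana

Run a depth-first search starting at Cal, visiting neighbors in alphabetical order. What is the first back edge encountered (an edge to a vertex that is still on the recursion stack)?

Eli->Cal

DFS from Cal (visiting neighbors in alphabetical order); mark gray on enter, black on exit:
Cal gray
  Ava gray
    Ivy gray
    Ivy black
    Jon gray
      Hana gray
      Hana black
    Jon black
    Kai gray
      Eli gray
        Ben gray
        Ben black
        Eli→Cal: Cal is gray → back edge
First back edge: Eli → Cal.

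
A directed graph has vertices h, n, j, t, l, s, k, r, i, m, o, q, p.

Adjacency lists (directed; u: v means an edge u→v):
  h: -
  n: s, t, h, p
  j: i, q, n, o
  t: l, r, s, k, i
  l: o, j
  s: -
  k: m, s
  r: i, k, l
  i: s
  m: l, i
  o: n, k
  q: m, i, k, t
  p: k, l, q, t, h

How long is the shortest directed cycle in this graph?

4

For each vertex v, BFS finds the shortest path from v back to v.
The shortest such closed walk is j → n → p → l → j, length 4.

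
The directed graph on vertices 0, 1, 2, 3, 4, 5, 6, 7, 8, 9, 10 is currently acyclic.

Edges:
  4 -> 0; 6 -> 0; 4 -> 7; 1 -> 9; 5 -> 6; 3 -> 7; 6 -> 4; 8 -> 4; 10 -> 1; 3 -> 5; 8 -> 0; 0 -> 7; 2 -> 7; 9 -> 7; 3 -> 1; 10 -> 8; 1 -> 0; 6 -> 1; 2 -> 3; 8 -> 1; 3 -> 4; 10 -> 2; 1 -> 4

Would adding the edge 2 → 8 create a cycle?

Adding 2→8 creates a cycle iff 8 can already reach 2.
Explore from 8: no path reaches 2. The graph stays acyclic.

No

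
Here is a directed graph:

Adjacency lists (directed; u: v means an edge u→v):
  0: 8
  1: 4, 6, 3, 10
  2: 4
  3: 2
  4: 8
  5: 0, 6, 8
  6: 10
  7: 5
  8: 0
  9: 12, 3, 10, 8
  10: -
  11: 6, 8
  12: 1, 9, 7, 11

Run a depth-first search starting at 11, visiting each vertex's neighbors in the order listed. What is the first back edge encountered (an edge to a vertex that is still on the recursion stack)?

DFS from 11 (visiting each vertex's neighbors in the order listed); mark gray on enter, black on exit:
11 gray
  6 gray
    10 gray
    10 black
  6 black
  8 gray
    0 gray
      0→8: 8 is gray → back edge
First back edge: 0 → 8.

0->8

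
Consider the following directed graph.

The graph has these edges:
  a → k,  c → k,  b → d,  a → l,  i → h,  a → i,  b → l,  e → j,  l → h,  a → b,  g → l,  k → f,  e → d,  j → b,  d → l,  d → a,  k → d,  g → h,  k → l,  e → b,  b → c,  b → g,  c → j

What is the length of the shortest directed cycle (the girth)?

3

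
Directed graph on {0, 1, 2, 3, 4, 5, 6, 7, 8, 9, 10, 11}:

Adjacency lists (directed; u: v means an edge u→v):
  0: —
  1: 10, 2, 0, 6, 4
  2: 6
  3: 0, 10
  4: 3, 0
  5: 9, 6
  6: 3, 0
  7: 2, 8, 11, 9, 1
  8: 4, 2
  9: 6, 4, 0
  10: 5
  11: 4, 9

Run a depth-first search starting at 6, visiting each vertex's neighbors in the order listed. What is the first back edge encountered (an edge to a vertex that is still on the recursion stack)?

DFS from 6 (visiting each vertex's neighbors in the order listed); mark gray on enter, black on exit:
6 gray
  3 gray
    0 gray
    0 black
    10 gray
      5 gray
        9 gray
          9→6: 6 is gray → back edge
First back edge: 9 → 6.

9->6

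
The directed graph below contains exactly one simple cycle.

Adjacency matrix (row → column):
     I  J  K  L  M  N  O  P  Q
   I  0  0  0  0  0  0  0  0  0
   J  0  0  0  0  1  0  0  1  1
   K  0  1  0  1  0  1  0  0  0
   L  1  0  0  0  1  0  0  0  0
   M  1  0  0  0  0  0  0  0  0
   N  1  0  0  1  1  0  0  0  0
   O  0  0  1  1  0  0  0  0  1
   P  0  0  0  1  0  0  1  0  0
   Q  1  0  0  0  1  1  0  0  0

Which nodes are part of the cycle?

DFS with gray/black marking from O:
O gray
  Q gray
    I gray
    I black
    M gray
      M→I: I black — skip
    M black
    N gray
      N→M: M black — skip
      N→I: I black — skip
      L gray
        L→M: M black — skip
        L→I: I black — skip
      L black
    N black
  Q black
  K gray
    J gray
      J→M: M black — skip
      P gray
        P→O: O is gray → back edge
Back edge closes the cycle O → K → J → P → O; its vertices are {J, K, O, P}.

J, K, O, P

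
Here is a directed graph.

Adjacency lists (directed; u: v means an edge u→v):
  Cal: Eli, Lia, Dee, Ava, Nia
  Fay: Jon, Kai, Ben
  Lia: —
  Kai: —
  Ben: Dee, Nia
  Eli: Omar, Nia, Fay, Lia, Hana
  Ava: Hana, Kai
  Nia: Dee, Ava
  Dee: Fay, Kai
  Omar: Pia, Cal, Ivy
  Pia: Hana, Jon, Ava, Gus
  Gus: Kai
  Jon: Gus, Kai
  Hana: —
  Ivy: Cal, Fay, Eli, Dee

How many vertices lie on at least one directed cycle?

A vertex is on a directed cycle iff it belongs to a strongly connected component of size ≥ 2 (or has a self-loop).
The vertices on cycles are {Ben, Cal, Dee, Eli, Fay, Ivy, Nia, Omar} — 8 in total.

8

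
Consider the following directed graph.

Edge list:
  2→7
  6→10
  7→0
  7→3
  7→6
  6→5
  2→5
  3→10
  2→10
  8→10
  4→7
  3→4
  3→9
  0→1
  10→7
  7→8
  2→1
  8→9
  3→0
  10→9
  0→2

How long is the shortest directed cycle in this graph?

For each vertex v, BFS finds the shortest path from v back to v.
The shortest such closed walk is 7 → 8 → 10 → 7, length 3.

3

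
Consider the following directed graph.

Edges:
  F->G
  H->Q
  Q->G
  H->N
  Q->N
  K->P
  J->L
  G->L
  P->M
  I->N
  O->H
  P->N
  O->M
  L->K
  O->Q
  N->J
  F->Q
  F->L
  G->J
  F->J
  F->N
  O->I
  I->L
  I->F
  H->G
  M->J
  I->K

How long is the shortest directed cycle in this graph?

5

For each vertex v, BFS finds the shortest path from v back to v.
The shortest such closed walk is K → P → N → J → L → K, length 5.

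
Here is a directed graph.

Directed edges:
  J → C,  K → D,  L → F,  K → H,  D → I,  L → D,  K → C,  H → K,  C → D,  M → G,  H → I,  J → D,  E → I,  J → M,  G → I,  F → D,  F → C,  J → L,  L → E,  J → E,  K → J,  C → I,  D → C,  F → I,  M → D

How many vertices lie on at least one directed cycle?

4

A vertex is on a directed cycle iff it belongs to a strongly connected component of size ≥ 2 (or has a self-loop).
The vertices on cycles are {C, D, H, K} — 4 in total.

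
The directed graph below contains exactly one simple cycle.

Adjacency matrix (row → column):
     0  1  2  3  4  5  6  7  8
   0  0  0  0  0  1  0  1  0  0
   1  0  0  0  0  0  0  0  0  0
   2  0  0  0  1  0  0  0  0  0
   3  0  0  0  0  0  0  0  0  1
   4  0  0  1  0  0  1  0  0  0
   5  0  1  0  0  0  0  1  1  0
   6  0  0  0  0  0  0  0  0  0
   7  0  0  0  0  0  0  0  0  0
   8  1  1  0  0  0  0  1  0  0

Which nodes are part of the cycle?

0, 2, 3, 4, 8

DFS with gray/black marking from 4:
4 gray
  5 gray
    7 gray
    7 black
    6 gray
    6 black
    1 gray
    1 black
  5 black
  2 gray
    3 gray
      8 gray
        8→1: 1 black — skip
        8→6: 6 black — skip
        0 gray
          0→6: 6 black — skip
          0→4: 4 is gray → back edge
Back edge closes the cycle 4 → 2 → 3 → 8 → 0 → 4; its vertices are {0, 2, 3, 4, 8}.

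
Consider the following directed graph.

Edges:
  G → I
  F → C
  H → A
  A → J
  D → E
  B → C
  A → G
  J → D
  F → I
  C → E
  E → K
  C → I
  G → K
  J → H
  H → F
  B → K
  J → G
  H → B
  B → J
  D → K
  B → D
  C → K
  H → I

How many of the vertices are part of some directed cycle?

A vertex is on a directed cycle iff it belongs to a strongly connected component of size ≥ 2 (or has a self-loop).
The vertices on cycles are {A, B, H, J} — 4 in total.

4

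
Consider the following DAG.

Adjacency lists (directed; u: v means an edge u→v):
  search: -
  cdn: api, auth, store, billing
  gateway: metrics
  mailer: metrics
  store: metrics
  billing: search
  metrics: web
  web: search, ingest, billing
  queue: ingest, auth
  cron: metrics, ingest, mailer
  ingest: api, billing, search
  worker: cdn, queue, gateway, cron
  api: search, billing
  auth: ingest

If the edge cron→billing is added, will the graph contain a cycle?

No

Adding cron→billing creates a cycle iff billing can already reach cron.
Explore from billing: no path reaches cron. The graph stays acyclic.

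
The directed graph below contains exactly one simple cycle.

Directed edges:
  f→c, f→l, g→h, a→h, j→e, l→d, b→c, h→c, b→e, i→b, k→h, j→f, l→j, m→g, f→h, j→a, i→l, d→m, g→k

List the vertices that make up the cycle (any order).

f, j, l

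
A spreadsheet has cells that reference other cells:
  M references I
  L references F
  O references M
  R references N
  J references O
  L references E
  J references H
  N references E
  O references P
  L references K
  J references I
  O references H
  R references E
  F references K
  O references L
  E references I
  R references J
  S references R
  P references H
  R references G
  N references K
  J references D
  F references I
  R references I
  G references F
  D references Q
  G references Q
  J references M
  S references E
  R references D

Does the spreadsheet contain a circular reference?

No

DFS with white/gray/black marking, starting from S:
S gray
  R gray
    N gray
      K gray
      K black
      E gray
        I gray
        I black
      E black
    N black
    D gray
      Q gray
      Q black
    D black
    R→I: I black — skip
    G gray
      F gray
        F→K: K black — skip
        F→I: I black — skip
      F black
      G→Q: Q black — skip
    G black
    R→E: E black — skip
    J gray
      M gray
        M→I: I black — skip
      M black
      H gray
      H black
      J→D: D black — skip
      O gray
        O→H: H black — skip
        O→M: M black — skip
        L gray
          L→F: F black — skip
          L→K: K black — skip
          L→E: E black — skip
        L black
        P gray
          P→H: H black — skip
        P black
      O black
      J→I: I black — skip
    J black
  R black
  S→E: E black — skip
S black
Every edge goes to a white or black vertex — no back edge, so the graph is acyclic.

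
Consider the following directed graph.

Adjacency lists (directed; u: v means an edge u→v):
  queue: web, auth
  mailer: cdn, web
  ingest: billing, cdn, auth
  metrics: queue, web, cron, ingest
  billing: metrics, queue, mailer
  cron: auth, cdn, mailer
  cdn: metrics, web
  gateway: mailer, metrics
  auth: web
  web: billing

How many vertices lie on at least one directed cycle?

9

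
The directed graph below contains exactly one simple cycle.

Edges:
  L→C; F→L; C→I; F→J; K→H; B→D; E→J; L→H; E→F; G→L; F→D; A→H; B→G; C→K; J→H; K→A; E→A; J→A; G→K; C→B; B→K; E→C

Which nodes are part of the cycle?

B, C, G, L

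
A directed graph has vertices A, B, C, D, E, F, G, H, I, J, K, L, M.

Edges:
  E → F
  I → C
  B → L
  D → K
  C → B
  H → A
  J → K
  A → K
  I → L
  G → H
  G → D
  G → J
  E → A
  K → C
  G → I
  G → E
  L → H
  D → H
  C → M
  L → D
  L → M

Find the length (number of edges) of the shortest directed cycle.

For each vertex v, BFS finds the shortest path from v back to v.
The shortest such closed walk is C → B → L → D → K → C, length 5.

5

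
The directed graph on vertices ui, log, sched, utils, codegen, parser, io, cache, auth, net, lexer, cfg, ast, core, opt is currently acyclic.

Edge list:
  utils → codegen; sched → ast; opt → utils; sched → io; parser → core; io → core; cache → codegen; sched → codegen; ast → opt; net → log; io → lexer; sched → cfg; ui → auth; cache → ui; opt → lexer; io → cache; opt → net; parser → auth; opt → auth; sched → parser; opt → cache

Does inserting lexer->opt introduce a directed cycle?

Yes

Adding lexer→opt creates a cycle iff opt can already reach lexer.
Path from opt: opt → lexer.
So opt → … → lexer → opt is a cycle.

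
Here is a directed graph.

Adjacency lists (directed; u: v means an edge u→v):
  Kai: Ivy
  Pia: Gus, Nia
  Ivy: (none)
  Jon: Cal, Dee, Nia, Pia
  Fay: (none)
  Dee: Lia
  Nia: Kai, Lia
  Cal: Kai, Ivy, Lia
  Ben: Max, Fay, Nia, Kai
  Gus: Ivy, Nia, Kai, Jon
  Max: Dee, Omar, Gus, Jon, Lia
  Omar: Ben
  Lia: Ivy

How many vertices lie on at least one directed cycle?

6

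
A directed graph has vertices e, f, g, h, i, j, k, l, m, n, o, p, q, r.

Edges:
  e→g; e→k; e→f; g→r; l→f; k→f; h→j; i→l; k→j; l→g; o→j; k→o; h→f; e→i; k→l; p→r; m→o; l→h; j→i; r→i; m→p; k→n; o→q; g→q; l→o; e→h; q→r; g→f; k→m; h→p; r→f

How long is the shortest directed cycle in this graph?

For each vertex v, BFS finds the shortest path from v back to v.
The shortest such closed walk is g → r → i → l → g, length 4.

4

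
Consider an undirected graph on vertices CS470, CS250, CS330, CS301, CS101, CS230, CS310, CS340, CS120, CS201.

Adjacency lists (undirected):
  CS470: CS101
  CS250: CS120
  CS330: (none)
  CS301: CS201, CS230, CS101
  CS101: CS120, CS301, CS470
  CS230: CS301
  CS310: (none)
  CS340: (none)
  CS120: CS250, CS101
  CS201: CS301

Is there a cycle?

DFS, tracking each vertex's parent; an edge to a visited non-parent vertex closes a cycle.
Start from CS330:
visit CS330 (parent –)
visit CS470 (parent –)
  visit CS101 (parent CS470)
    visit CS120 (parent CS101)
      visit CS250 (parent CS120)
        CS250–CS120: parent, skip
      CS120–CS101: parent, skip
    visit CS301 (parent CS101)
      visit CS201 (parent CS301)
        CS201–CS301: parent, skip
      visit CS230 (parent CS301)
        CS230–CS301: parent, skip
      CS301–CS101: parent, skip
    CS101–CS470: parent, skip
visit CS310 (parent –)
visit CS340 (parent –)
No non-parent visited neighbor found — the graph is a forest.

No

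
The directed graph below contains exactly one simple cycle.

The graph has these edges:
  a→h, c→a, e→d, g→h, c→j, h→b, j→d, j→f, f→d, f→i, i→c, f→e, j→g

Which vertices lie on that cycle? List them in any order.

c, f, i, j

DFS with gray/black marking from i:
i gray
  c gray
    j gray
      f gray
        e gray
          d gray
          d black
        e black
        f→d: d black — skip
        f→i: i is gray → back edge
Back edge closes the cycle i → c → j → f → i; its vertices are {c, f, i, j}.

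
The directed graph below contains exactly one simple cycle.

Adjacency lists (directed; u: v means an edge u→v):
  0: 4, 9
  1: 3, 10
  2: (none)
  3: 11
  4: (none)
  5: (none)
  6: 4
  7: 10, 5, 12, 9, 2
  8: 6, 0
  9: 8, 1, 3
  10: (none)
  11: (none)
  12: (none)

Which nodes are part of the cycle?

0, 8, 9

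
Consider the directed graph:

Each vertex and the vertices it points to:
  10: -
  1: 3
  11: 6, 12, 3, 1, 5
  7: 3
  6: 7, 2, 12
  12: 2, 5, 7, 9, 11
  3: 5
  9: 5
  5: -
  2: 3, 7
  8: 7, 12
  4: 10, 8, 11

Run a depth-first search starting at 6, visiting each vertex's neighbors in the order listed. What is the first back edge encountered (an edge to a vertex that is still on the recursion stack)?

DFS from 6 (visiting each vertex's neighbors in the order listed); mark gray on enter, black on exit:
6 gray
  7 gray
    3 gray
      5 gray
      5 black
    3 black
  7 black
  2 gray
    2→3: 3 black — skip
    2→7: 7 black — skip
  2 black
  12 gray
    12→2: 2 black — skip
    12→5: 5 black — skip
    12→7: 7 black — skip
    9 gray
      9→5: 5 black — skip
    9 black
    11 gray
      11→6: 6 is gray → back edge
First back edge: 11 → 6.

11→6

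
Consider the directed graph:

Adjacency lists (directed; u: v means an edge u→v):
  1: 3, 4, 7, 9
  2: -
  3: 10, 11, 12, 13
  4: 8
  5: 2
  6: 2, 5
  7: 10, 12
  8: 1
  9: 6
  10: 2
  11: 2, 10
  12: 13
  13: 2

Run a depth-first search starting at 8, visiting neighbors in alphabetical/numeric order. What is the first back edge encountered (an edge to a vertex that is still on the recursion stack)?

DFS from 8 (visiting neighbors in alphabetical/numeric order); mark gray on enter, black on exit:
8 gray
  1 gray
    3 gray
      10 gray
        2 gray
        2 black
      10 black
      11 gray
        11→2: 2 black — skip
        11→10: 10 black — skip
      11 black
      12 gray
        13 gray
          13→2: 2 black — skip
        13 black
      12 black
      3→13: 13 black — skip
    3 black
    4 gray
      4→8: 8 is gray → back edge
First back edge: 4 → 8.

4->8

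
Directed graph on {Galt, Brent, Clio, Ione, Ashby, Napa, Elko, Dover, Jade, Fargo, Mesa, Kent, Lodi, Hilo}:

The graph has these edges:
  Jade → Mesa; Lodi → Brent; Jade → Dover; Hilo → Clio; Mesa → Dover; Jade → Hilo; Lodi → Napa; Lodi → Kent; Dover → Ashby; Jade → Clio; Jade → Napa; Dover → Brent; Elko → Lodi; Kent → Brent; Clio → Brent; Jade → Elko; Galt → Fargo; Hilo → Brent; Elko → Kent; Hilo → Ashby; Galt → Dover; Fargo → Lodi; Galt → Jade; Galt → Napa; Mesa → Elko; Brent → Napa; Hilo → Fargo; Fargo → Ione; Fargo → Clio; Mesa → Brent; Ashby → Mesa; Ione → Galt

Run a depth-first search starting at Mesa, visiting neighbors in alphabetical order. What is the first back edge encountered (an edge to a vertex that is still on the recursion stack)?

DFS from Mesa (visiting neighbors in alphabetical order); mark gray on enter, black on exit:
Mesa gray
  Brent gray
    Napa gray
    Napa black
  Brent black
  Dover gray
    Ashby gray
      Ashby→Mesa: Mesa is gray → back edge
First back edge: Ashby → Mesa.

Ashby→Mesa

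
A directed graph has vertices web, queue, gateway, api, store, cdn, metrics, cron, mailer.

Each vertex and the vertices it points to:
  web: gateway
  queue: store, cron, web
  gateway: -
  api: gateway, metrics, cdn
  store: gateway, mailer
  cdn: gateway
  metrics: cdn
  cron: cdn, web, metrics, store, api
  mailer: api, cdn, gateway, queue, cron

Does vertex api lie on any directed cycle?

No

api lies on a cycle iff there is a path from api back to itself.
Exploring from api, it never reaches itself; equivalently, its strongly connected component is a singleton.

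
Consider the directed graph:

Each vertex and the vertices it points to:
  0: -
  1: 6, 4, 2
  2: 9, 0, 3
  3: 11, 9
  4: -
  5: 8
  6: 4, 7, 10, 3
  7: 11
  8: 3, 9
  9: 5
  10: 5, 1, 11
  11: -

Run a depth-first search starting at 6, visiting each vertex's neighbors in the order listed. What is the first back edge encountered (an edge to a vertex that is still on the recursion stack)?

DFS from 6 (visiting each vertex's neighbors in the order listed); mark gray on enter, black on exit:
6 gray
  4 gray
  4 black
  7 gray
    11 gray
    11 black
  7 black
  10 gray
    5 gray
      8 gray
        3 gray
          3→11: 11 black — skip
          9 gray
            9→5: 5 is gray → back edge
First back edge: 9 → 5.

9→5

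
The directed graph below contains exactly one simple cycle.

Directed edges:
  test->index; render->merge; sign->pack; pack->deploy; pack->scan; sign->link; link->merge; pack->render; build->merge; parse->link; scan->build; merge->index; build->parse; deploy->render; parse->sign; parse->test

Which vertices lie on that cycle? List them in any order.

pack, scan, sign, build, parse

DFS with gray/black marking from sign:
sign gray
  pack gray
    render gray
      merge gray
        index gray
        index black
      merge black
    render black
    deploy gray
      deploy→render: render black — skip
    deploy black
    scan gray
      build gray
        build→merge: merge black — skip
        parse gray
          test gray
            test→index: index black — skip
          test black
          parse→sign: sign is gray → back edge
Back edge closes the cycle sign → pack → scan → build → parse → sign; its vertices are {pack, scan, sign, build, parse}.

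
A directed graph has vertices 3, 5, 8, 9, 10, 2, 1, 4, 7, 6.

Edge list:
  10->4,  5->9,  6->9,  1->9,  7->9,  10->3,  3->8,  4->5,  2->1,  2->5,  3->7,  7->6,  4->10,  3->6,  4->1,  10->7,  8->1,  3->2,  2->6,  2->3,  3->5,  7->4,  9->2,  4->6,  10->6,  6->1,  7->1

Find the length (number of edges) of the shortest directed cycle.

2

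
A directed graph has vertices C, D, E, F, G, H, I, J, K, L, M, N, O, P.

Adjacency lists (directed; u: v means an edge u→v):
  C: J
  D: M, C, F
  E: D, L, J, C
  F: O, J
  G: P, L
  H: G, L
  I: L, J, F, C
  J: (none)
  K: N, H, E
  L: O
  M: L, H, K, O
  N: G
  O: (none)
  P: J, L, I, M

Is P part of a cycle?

Yes

P is on a cycle iff P can reach itself via ≥1 edge.
P → M → H → G → P — yes.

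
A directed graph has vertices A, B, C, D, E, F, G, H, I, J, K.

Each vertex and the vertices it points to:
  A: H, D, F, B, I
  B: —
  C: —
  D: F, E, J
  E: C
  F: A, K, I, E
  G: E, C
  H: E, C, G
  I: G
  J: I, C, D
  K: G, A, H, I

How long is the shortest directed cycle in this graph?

2

For each vertex v, BFS finds the shortest path from v back to v.
The shortest such closed walk is D → J → D, length 2.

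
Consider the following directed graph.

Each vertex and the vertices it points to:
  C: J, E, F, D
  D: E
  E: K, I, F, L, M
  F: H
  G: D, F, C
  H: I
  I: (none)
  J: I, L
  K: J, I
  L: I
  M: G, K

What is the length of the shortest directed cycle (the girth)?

4

For each vertex v, BFS finds the shortest path from v back to v.
The shortest such closed walk is G → C → E → M → G, length 4.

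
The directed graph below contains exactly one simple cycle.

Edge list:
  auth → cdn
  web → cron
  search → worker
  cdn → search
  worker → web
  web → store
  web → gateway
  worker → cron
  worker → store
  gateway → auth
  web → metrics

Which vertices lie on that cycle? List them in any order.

cdn, web, auth, search, worker, gateway

DFS with gray/black marking from worker:
worker gray
  cron gray
  cron black
  store gray
  store black
  web gray
    metrics gray
    metrics black
    gateway gray
      auth gray
        cdn gray
          search gray
            search→worker: worker is gray → back edge
Back edge closes the cycle worker → web → gateway → auth → cdn → search → worker; its vertices are {cdn, web, auth, search, worker, gateway}.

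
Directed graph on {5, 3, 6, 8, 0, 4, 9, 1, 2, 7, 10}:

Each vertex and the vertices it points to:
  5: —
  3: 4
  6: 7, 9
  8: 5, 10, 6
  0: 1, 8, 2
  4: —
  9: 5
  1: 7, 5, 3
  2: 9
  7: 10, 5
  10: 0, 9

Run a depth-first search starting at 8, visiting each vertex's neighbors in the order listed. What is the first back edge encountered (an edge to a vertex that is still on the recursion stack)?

DFS from 8 (visiting each vertex's neighbors in the order listed); mark gray on enter, black on exit:
8 gray
  5 gray
  5 black
  10 gray
    0 gray
      1 gray
        7 gray
          7→10: 10 is gray → back edge
First back edge: 7 → 10.

7→10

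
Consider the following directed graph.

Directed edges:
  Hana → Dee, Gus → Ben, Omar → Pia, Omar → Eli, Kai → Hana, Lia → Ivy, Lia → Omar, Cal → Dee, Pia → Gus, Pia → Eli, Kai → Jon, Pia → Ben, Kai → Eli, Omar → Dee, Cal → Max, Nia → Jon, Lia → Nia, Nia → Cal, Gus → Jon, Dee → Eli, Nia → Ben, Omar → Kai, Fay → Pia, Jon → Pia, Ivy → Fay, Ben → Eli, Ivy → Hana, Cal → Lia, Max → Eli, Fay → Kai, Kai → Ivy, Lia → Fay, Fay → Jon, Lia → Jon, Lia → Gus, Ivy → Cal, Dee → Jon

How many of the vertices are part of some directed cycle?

A vertex is on a directed cycle iff it belongs to a strongly connected component of size ≥ 2 (or has a self-loop).
The vertices on cycles are {Cal, Fay, Gus, Ivy, Jon, Kai, Lia, Nia, Pia, Omar} — 10 in total.

10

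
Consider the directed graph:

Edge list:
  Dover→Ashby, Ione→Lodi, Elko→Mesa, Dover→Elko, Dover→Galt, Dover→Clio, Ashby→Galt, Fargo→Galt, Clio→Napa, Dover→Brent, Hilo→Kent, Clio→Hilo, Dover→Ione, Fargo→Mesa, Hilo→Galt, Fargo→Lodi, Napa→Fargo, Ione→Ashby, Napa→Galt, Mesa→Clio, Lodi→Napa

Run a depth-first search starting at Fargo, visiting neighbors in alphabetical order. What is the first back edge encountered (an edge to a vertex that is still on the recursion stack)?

Napa->Fargo

DFS from Fargo (visiting neighbors in alphabetical order); mark gray on enter, black on exit:
Fargo gray
  Galt gray
  Galt black
  Lodi gray
    Napa gray
      Napa→Fargo: Fargo is gray → back edge
First back edge: Napa → Fargo.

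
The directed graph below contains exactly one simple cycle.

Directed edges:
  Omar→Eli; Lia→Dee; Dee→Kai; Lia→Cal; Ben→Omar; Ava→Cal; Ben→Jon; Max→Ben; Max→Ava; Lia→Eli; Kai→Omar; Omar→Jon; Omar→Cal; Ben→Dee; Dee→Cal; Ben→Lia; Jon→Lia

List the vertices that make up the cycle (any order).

DFS with gray/black marking from Dee:
Dee gray
  Kai gray
    Omar gray
      Jon gray
        Lia gray
          Eli gray
          Eli black
          Lia→Dee: Dee is gray → back edge
Back edge closes the cycle Dee → Kai → Omar → Jon → Lia → Dee; its vertices are {Dee, Jon, Kai, Lia, Omar}.

Dee, Jon, Kai, Lia, Omar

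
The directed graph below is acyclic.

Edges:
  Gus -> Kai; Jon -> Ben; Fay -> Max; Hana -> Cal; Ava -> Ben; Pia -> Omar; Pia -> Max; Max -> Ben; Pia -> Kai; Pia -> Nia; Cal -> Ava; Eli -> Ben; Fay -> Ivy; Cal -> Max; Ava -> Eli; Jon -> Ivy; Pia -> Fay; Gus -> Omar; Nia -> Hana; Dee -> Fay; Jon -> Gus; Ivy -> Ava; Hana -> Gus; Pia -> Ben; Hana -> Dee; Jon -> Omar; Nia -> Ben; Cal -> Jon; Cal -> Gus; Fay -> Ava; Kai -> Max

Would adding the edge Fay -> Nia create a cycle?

Yes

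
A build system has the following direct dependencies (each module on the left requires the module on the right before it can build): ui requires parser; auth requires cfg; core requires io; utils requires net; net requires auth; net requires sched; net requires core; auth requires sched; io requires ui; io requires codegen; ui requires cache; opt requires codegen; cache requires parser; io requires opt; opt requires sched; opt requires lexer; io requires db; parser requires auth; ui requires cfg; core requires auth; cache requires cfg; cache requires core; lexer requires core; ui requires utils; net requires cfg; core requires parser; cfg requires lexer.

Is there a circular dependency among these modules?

Yes

DFS with white/gray/black marking, starting from ui:
ui gray
  cache gray
    cfg gray
      lexer gray
        core gray
          auth gray
            auth→cfg: cfg is gray → back edge
Back edge found, so a cycle exists: cfg → lexer → core → auth → cfg.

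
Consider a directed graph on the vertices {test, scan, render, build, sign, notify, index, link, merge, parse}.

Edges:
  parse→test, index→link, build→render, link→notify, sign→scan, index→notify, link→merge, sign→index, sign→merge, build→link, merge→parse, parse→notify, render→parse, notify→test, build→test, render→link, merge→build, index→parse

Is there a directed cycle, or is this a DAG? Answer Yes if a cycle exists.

Yes

DFS with white/gray/black marking, starting from parse:
parse gray
  test gray
  test black
  notify gray
    notify→test: test black — skip
  notify black
parse black
scan gray
scan black
render gray
  link gray
    merge gray
      merge→parse: parse black — skip
      build gray
        build→render: render is gray → back edge
Back edge found, so a cycle exists: render → link → merge → build → render.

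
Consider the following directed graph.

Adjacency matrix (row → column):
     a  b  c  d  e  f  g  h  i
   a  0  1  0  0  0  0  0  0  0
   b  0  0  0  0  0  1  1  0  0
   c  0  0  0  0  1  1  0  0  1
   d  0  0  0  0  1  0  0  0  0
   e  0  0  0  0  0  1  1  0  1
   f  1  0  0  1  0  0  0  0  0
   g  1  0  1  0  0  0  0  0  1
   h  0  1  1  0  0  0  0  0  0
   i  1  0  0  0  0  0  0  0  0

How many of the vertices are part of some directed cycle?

A vertex is on a directed cycle iff it belongs to a strongly connected component of size ≥ 2 (or has a self-loop).
The vertices on cycles are {a, b, c, d, e, f, g, i} — 8 in total.

8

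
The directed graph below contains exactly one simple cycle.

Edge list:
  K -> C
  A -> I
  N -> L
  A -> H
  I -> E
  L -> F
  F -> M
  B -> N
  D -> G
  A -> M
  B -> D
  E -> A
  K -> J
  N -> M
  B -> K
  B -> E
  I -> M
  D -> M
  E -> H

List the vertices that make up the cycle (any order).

DFS with gray/black marking from E:
E gray
  A gray
    M gray
    M black
    H gray
    H black
    I gray
      I→E: E is gray → back edge
Back edge closes the cycle E → A → I → E; its vertices are {A, E, I}.

A, E, I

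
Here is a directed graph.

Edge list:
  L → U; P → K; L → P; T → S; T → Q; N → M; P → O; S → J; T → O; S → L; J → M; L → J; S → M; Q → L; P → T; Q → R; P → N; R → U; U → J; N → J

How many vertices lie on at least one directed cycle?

A vertex is on a directed cycle iff it belongs to a strongly connected component of size ≥ 2 (or has a self-loop).
The vertices on cycles are {L, P, Q, S, T} — 5 in total.

5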